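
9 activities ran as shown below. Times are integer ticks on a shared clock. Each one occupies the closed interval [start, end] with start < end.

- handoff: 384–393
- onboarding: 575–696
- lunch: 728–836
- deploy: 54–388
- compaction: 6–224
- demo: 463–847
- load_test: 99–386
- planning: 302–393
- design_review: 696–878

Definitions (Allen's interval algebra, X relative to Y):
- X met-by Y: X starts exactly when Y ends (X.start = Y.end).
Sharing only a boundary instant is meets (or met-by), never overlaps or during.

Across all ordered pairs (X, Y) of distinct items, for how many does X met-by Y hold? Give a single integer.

1

Checking all 72 ordered pairs for relation 'met-by'; matching pairs in alphabetical order:
(design_review, onboarding): design_review met-by onboarding ✓
Count: 1.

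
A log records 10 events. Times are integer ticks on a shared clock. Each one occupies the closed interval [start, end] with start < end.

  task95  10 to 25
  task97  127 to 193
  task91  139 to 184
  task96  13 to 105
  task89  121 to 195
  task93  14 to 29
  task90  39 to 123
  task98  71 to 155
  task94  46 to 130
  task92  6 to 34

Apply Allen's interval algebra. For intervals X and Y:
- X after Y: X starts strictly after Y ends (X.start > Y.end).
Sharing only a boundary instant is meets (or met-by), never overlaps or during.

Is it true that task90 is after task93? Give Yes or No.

Yes

task90 = [39, 123], task93 = [14, 29].
Actual relation of task90 to task93: after.
Asked whether 'after' holds → Yes.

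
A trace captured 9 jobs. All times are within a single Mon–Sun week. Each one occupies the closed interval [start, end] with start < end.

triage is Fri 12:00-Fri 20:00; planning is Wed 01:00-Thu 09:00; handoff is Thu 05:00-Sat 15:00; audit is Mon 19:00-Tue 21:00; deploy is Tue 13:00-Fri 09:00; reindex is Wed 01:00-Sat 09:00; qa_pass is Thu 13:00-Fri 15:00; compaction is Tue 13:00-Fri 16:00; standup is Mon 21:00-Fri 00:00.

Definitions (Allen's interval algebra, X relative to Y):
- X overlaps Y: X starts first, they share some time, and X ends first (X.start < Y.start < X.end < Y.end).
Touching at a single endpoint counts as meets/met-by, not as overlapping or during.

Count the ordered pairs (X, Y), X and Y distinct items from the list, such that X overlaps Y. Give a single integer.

17

Checking all 72 ordered pairs for relation 'overlaps'; matching pairs in alphabetical order:
(audit, compaction): audit overlaps compaction ✓
(audit, deploy): audit overlaps deploy ✓
(audit, standup): audit overlaps standup ✓
(compaction, handoff): compaction overlaps handoff ✓
(compaction, reindex): compaction overlaps reindex ✓
(compaction, triage): compaction overlaps triage ✓
(deploy, handoff): deploy overlaps handoff ✓
(deploy, qa_pass): deploy overlaps qa_pass ✓
(deploy, reindex): deploy overlaps reindex ✓
(planning, handoff): planning overlaps handoff ✓
(qa_pass, triage): qa_pass overlaps triage ✓
(reindex, handoff): reindex overlaps handoff ✓
(standup, compaction): standup overlaps compaction ✓
(standup, deploy): standup overlaps deploy ✓
(standup, handoff): standup overlaps handoff ✓
(standup, qa_pass): standup overlaps qa_pass ✓
(standup, reindex): standup overlaps reindex ✓
Count: 17.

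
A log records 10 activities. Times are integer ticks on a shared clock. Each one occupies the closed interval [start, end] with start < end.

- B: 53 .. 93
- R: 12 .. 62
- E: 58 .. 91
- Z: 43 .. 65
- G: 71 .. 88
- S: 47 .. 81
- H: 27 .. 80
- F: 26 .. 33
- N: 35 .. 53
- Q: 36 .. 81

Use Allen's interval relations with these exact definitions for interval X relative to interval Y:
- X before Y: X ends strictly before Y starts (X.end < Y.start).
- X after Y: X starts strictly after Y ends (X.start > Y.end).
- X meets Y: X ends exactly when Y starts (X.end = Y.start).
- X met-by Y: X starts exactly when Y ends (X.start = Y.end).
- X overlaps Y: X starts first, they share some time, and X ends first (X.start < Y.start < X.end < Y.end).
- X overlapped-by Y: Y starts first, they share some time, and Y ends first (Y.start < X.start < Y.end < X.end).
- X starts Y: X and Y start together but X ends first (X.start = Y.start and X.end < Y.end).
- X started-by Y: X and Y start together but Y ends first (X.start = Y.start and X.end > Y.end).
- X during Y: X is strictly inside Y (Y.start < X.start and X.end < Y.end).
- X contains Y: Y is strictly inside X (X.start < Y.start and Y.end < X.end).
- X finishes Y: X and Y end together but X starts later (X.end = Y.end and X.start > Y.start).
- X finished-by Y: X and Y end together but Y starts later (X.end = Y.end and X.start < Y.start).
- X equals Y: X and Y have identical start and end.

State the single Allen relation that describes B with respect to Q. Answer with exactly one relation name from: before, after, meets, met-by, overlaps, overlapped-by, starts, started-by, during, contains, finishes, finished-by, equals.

B = [53, 93]; Q = [36, 81].
Compare endpoints: B.start > Q.start, B.start < Q.end, B.end > Q.start, B.end > Q.end.
That pattern is 'overlapped-by'.

overlapped-by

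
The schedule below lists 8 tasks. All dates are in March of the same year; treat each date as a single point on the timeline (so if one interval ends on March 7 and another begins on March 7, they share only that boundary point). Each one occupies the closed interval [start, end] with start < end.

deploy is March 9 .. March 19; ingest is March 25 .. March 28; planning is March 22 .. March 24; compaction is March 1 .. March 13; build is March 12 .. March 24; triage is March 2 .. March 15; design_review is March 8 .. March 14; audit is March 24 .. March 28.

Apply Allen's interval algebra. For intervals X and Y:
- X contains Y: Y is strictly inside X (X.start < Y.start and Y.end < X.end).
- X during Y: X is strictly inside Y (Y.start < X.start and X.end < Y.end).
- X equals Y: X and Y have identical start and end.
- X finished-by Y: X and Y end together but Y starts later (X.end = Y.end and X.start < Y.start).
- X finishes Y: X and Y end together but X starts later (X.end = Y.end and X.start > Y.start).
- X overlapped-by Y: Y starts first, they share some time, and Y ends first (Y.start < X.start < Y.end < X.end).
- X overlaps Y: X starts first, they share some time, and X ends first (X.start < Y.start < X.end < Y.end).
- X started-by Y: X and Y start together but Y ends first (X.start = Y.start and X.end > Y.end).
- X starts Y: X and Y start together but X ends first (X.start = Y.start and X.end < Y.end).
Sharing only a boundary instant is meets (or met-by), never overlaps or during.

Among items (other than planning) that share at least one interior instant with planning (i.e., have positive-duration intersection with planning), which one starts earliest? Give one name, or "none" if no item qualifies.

build

Target planning = [March 22, March 24].
audit [March 24, March 28] → met-by → excluded.
build [March 12, March 24] → finished-by → candidate.
compaction [March 1, March 13] → before → excluded.
deploy [March 9, March 19] → before → excluded.
design_review [March 8, March 14] → before → excluded.
ingest [March 25, March 28] → after → excluded.
triage [March 2, March 15] → before → excluded.
Among candidates, earliest start is March 12 → build.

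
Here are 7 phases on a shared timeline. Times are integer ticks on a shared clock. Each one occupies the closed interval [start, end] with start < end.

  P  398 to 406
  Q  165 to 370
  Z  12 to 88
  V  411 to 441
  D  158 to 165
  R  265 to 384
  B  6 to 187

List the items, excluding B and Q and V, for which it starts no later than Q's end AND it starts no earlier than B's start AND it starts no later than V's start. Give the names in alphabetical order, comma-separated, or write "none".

Conditions: its start is no later than Q's end (X.start <= 370) AND its start is no earlier than B's start (X.start >= 6) AND its start is no later than V's start (X.start <= 411).
D: start 158 <= 370? ✓; start 158 >= 6? ✓; start 158 <= 411? ✓ → yes.
P: start 398 <= 370? ✗; start 398 >= 6? ✓; start 398 <= 411? ✓ → no.
R: start 265 <= 370? ✓; start 265 >= 6? ✓; start 265 <= 411? ✓ → yes.
Z: start 12 <= 370? ✓; start 12 >= 6? ✓; start 12 <= 411? ✓ → yes.
Result: D, R, Z.

D, R, Z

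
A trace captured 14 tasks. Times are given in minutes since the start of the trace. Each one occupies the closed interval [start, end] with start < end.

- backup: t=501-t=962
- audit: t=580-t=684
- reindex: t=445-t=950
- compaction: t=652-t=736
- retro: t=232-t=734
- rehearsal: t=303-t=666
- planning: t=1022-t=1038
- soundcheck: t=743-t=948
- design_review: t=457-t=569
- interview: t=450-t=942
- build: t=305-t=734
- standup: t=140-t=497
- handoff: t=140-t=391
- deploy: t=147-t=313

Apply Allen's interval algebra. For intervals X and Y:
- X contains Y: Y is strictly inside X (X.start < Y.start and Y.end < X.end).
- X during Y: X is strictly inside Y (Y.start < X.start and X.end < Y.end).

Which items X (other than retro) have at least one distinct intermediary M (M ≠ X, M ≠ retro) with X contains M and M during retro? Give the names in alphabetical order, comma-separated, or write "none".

backup, build, interview, rehearsal, reindex

Target retro = [t=232, t=734].
Intermediaries M with M during retro: audit, design_review, rehearsal.
Via audit — items with X contains audit: backup, build, interview, reindex.
Via design_review — items with X contains design_review: build, interview, rehearsal, reindex.
Via rehearsal — items with X contains rehearsal: none.
Union: backup, build, interview, rehearsal, reindex.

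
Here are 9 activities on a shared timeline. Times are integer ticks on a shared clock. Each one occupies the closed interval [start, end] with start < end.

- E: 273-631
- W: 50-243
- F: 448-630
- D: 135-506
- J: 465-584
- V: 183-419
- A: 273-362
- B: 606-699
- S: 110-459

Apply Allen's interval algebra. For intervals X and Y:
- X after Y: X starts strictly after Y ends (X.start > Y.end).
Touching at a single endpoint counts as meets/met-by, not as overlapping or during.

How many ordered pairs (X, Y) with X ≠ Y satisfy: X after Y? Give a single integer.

15

Checking all 72 ordered pairs for relation 'after'; matching pairs in alphabetical order:
(A, W): A after W ✓
(B, A): B after A ✓
(B, D): B after D ✓
(B, J): B after J ✓
(B, S): B after S ✓
(B, V): B after V ✓
(B, W): B after W ✓
(E, W): E after W ✓
(F, A): F after A ✓
(F, V): F after V ✓
(F, W): F after W ✓
(J, A): J after A ✓
(J, S): J after S ✓
(J, V): J after V ✓
(J, W): J after W ✓
Count: 15.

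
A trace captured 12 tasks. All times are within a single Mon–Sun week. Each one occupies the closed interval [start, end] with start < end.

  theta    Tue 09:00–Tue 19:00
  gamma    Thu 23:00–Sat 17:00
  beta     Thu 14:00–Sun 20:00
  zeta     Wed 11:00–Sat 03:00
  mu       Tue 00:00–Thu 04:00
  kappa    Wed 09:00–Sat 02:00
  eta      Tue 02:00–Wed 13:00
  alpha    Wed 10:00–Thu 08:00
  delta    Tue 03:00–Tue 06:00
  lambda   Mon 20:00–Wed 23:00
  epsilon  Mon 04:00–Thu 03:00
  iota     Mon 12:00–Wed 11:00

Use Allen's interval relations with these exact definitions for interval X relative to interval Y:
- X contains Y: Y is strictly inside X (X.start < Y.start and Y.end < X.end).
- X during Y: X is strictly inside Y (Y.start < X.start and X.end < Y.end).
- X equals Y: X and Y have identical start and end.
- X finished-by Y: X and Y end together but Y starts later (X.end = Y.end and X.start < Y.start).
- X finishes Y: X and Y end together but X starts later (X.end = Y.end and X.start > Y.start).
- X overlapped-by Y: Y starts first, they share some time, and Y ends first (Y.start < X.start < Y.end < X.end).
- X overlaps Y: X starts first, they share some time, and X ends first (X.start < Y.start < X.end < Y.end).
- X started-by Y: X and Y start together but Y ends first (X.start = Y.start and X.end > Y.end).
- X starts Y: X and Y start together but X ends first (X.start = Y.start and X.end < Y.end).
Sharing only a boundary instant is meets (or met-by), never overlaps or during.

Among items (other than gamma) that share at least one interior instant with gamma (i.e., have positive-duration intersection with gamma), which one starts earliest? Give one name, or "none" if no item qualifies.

kappa

Target gamma = [Thu 23:00, Sat 17:00].
alpha [Wed 10:00, Thu 08:00] → before → excluded.
beta [Thu 14:00, Sun 20:00] → contains → candidate.
delta [Tue 03:00, Tue 06:00] → before → excluded.
epsilon [Mon 04:00, Thu 03:00] → before → excluded.
eta [Tue 02:00, Wed 13:00] → before → excluded.
iota [Mon 12:00, Wed 11:00] → before → excluded.
kappa [Wed 09:00, Sat 02:00] → overlaps → candidate.
lambda [Mon 20:00, Wed 23:00] → before → excluded.
mu [Tue 00:00, Thu 04:00] → before → excluded.
theta [Tue 09:00, Tue 19:00] → before → excluded.
zeta [Wed 11:00, Sat 03:00] → overlaps → candidate.
Among candidates, earliest start is Wed 09:00 → kappa.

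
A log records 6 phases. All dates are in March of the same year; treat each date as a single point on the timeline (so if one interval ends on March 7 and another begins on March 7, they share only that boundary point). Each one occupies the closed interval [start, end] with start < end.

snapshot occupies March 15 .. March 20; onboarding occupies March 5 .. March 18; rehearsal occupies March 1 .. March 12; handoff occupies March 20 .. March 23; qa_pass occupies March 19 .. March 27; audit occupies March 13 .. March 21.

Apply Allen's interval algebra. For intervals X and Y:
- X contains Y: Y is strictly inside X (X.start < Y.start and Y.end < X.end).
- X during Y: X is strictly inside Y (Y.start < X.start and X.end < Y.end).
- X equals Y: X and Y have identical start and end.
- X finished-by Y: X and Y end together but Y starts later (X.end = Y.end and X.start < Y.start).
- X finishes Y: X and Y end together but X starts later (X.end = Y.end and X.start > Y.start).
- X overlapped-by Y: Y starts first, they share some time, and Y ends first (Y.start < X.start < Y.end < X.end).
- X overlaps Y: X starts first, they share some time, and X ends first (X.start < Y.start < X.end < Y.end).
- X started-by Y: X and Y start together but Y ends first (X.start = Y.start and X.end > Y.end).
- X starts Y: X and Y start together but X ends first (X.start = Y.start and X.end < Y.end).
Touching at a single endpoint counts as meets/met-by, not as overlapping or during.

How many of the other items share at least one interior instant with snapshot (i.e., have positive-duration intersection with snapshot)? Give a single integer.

3

Target snapshot = [March 15, March 20].
audit [March 13, March 21] → contains → counts.
handoff [March 20, March 23] → met-by → no.
onboarding [March 5, March 18] → overlaps → counts.
qa_pass [March 19, March 27] → overlapped-by → counts.
rehearsal [March 1, March 12] → before → no.
Total: 3.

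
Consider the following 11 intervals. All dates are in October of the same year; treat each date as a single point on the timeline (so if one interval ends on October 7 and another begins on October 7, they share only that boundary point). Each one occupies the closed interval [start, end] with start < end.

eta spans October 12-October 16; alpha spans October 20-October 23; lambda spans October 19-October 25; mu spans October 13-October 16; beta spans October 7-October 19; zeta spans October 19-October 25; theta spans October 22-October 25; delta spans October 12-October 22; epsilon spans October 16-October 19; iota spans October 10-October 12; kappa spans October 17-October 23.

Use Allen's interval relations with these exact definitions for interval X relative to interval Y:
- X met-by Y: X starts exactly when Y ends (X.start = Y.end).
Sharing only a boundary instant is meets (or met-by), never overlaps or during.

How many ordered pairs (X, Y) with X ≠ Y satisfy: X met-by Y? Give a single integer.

9

Checking all 110 ordered pairs for relation 'met-by'; matching pairs in alphabetical order:
(delta, iota): delta met-by iota ✓
(epsilon, eta): epsilon met-by eta ✓
(epsilon, mu): epsilon met-by mu ✓
(eta, iota): eta met-by iota ✓
(lambda, beta): lambda met-by beta ✓
(lambda, epsilon): lambda met-by epsilon ✓
(theta, delta): theta met-by delta ✓
(zeta, beta): zeta met-by beta ✓
(zeta, epsilon): zeta met-by epsilon ✓
Count: 9.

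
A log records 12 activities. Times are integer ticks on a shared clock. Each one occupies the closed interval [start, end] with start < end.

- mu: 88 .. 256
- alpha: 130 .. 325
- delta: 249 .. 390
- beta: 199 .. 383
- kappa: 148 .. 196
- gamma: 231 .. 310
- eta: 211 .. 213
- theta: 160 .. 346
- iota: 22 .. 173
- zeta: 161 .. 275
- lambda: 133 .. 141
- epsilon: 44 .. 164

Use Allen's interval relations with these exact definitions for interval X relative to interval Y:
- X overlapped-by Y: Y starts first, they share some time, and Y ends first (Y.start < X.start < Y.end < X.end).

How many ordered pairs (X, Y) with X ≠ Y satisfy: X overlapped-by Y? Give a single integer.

Checking all 132 ordered pairs for relation 'overlapped-by'; matching pairs in alphabetical order:
(alpha, epsilon): alpha overlapped-by epsilon ✓
(alpha, iota): alpha overlapped-by iota ✓
(alpha, mu): alpha overlapped-by mu ✓
(beta, alpha): beta overlapped-by alpha ✓
(beta, mu): beta overlapped-by mu ✓
(beta, theta): beta overlapped-by theta ✓
(beta, zeta): beta overlapped-by zeta ✓
(delta, alpha): delta overlapped-by alpha ✓
(delta, beta): delta overlapped-by beta ✓
(delta, gamma): delta overlapped-by gamma ✓
(delta, mu): delta overlapped-by mu ✓
(delta, theta): delta overlapped-by theta ✓
(delta, zeta): delta overlapped-by zeta ✓
(gamma, mu): gamma overlapped-by mu ✓
(gamma, zeta): gamma overlapped-by zeta ✓
(kappa, epsilon): kappa overlapped-by epsilon ✓
(kappa, iota): kappa overlapped-by iota ✓
(mu, epsilon): mu overlapped-by epsilon ✓
(mu, iota): mu overlapped-by iota ✓
(theta, alpha): theta overlapped-by alpha ✓
(theta, epsilon): theta overlapped-by epsilon ✓
(theta, iota): theta overlapped-by iota ✓
(theta, kappa): theta overlapped-by kappa ✓
(theta, mu): theta overlapped-by mu ✓
... plus 4 further pairs not listed.
Count: 28.

28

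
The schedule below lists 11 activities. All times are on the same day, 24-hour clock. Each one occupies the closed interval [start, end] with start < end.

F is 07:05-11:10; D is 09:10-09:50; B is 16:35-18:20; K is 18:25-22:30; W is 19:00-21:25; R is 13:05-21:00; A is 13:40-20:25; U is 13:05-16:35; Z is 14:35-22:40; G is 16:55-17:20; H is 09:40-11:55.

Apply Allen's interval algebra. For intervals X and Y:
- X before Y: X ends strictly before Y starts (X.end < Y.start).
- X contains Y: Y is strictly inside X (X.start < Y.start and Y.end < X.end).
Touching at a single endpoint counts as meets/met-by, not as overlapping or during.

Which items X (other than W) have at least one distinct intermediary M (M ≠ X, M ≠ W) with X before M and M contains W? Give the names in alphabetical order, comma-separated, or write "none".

Target W = [19:00, 21:25].
Intermediaries M with M contains W: K, Z.
Via K — items with X before K: B, D, F, G, H, U.
Via Z — items with X before Z: D, F, H.
Union: B, D, F, G, H, U.

B, D, F, G, H, U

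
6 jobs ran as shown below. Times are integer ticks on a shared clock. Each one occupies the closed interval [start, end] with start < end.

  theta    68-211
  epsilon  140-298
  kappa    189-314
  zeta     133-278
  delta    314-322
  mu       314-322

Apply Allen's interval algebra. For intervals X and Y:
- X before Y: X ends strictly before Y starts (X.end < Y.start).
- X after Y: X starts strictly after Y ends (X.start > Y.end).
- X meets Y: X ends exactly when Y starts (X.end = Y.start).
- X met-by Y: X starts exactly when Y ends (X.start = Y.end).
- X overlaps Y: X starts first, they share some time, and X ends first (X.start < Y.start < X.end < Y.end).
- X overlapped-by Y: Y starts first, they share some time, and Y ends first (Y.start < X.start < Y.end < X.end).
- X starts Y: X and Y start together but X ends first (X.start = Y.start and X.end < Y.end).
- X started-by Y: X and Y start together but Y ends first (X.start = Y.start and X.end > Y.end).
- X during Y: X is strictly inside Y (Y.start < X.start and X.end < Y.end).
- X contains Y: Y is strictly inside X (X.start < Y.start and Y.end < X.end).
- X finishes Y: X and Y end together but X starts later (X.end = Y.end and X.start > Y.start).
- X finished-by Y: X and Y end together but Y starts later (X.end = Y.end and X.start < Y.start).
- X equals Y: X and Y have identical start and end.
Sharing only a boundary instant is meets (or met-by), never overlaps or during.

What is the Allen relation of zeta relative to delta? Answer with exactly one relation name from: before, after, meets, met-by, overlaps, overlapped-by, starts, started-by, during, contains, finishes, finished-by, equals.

zeta = [133, 278]; delta = [314, 322].
Compare endpoints: zeta.start < delta.start, zeta.start < delta.end, zeta.end < delta.start, zeta.end < delta.end.
That pattern is 'before'.

before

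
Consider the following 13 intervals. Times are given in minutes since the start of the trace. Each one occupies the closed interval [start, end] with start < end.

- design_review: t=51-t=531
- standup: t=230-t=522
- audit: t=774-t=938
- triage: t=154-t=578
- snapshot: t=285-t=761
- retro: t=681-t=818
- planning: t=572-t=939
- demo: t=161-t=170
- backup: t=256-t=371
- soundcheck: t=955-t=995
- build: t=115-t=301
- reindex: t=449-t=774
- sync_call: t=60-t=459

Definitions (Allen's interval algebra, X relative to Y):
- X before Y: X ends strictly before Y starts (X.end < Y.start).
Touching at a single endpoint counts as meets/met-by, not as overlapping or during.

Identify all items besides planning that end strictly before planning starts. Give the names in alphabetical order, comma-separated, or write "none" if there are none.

Target planning = [t=572, t=939].
audit [t=774, t=938] → during → no.
backup [t=256, t=371] → before → yes.
build [t=115, t=301] → before → yes.
demo [t=161, t=170] → before → yes.
design_review [t=51, t=531] → before → yes.
reindex [t=449, t=774] → overlaps → no.
retro [t=681, t=818] → during → no.
snapshot [t=285, t=761] → overlaps → no.
soundcheck [t=955, t=995] → after → no.
standup [t=230, t=522] → before → yes.
sync_call [t=60, t=459] → before → yes.
triage [t=154, t=578] → overlaps → no.
Result: backup, build, demo, design_review, standup, sync_call.

backup, build, demo, design_review, standup, sync_call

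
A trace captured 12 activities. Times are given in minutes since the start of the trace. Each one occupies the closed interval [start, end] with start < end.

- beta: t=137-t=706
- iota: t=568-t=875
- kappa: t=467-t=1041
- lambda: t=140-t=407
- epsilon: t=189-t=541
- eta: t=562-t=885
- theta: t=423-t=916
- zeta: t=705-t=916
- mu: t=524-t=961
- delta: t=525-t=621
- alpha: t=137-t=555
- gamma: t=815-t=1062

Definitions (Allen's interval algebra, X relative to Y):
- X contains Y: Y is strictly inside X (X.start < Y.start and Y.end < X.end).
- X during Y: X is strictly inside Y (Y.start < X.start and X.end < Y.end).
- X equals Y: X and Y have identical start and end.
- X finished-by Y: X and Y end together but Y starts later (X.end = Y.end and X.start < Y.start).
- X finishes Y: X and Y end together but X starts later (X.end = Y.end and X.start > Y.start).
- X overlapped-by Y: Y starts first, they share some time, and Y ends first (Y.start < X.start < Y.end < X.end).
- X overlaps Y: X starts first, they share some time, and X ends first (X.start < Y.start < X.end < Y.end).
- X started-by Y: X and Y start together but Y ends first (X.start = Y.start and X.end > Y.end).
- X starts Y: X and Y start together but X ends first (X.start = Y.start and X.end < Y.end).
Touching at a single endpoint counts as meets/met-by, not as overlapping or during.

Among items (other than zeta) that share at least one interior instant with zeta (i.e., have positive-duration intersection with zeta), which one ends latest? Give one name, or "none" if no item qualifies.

Target zeta = [t=705, t=916].
alpha [t=137, t=555] → before → excluded.
beta [t=137, t=706] → overlaps → candidate.
delta [t=525, t=621] → before → excluded.
epsilon [t=189, t=541] → before → excluded.
eta [t=562, t=885] → overlaps → candidate.
gamma [t=815, t=1062] → overlapped-by → candidate.
iota [t=568, t=875] → overlaps → candidate.
kappa [t=467, t=1041] → contains → candidate.
lambda [t=140, t=407] → before → excluded.
mu [t=524, t=961] → contains → candidate.
theta [t=423, t=916] → finished-by → candidate.
Among candidates, latest end is t=1062 → gamma.

gamma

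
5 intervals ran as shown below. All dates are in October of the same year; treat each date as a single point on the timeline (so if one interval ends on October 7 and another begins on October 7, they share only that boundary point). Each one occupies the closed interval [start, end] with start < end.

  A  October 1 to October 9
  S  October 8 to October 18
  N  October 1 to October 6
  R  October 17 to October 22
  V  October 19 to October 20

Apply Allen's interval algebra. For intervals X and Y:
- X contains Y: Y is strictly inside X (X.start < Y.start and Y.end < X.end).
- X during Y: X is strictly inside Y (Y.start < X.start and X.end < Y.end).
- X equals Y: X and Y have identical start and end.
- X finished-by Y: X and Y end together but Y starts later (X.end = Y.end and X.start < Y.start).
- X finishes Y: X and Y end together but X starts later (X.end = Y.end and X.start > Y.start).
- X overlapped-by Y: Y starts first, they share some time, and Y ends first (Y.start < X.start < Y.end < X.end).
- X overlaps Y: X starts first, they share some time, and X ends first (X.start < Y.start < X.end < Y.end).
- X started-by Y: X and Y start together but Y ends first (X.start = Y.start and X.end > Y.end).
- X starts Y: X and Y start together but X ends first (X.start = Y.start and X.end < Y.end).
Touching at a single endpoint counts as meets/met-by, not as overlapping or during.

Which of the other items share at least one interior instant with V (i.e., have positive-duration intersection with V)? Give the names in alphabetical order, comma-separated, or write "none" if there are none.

Target V = [October 19, October 20].
A [October 1, October 9] → before → no.
N [October 1, October 6] → before → no.
R [October 17, October 22] → contains → yes.
S [October 8, October 18] → before → no.
Result: R.

R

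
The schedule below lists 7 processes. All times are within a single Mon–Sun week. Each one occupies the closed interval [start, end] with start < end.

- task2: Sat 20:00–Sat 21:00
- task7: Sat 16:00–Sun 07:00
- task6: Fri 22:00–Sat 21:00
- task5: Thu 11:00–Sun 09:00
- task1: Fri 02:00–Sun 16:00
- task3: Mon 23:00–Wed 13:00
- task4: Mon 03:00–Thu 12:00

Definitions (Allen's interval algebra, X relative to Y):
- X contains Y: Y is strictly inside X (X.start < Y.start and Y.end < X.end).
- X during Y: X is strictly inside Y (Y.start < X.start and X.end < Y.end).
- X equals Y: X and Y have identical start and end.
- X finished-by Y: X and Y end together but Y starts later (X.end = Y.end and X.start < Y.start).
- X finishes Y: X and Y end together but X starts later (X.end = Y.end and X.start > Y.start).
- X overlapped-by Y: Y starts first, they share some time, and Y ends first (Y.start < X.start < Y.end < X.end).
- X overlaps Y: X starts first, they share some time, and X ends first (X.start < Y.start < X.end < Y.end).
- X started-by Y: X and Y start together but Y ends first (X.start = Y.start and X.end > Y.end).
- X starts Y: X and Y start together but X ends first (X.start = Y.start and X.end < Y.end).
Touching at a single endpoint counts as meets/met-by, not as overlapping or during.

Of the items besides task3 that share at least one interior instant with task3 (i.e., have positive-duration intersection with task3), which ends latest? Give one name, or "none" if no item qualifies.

Target task3 = [Mon 23:00, Wed 13:00].
task1 [Fri 02:00, Sun 16:00] → after → excluded.
task2 [Sat 20:00, Sat 21:00] → after → excluded.
task4 [Mon 03:00, Thu 12:00] → contains → candidate.
task5 [Thu 11:00, Sun 09:00] → after → excluded.
task6 [Fri 22:00, Sat 21:00] → after → excluded.
task7 [Sat 16:00, Sun 07:00] → after → excluded.
Among candidates, latest end is Thu 12:00 → task4.

task4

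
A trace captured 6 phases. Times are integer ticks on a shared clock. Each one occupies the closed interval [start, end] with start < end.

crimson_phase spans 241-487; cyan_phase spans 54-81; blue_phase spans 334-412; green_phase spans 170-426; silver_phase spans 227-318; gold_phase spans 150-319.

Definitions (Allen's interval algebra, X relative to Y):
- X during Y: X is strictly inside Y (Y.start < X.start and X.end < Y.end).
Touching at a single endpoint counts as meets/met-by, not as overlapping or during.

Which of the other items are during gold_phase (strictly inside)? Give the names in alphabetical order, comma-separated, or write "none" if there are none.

silver_phase

Target gold_phase = [150, 319].
blue_phase [334, 412] → after → no.
crimson_phase [241, 487] → overlapped-by → no.
cyan_phase [54, 81] → before → no.
green_phase [170, 426] → overlapped-by → no.
silver_phase [227, 318] → during → yes.
Result: silver_phase.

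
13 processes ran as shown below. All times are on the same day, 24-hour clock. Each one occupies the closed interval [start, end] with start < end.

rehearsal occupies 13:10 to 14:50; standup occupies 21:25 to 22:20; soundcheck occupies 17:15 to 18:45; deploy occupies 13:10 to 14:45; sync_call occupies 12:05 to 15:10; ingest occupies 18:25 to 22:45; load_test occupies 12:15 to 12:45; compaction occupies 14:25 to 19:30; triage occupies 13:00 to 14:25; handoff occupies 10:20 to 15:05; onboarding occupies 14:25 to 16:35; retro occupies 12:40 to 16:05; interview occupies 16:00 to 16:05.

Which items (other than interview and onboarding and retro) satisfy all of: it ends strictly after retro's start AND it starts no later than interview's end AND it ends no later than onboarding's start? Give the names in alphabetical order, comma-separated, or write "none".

Conditions: its end is strictly after retro's start (X.end > 12:40) AND its start is no later than interview's end (X.start <= 16:05) AND its end is no later than onboarding's start (X.end <= 14:25).
compaction: end 19:30 > 12:40? ✓; start 14:25 <= 16:05? ✓; end 19:30 <= 14:25? ✗ → no.
deploy: end 14:45 > 12:40? ✓; start 13:10 <= 16:05? ✓; end 14:45 <= 14:25? ✗ → no.
handoff: end 15:05 > 12:40? ✓; start 10:20 <= 16:05? ✓; end 15:05 <= 14:25? ✗ → no.
ingest: end 22:45 > 12:40? ✓; start 18:25 <= 16:05? ✗; end 22:45 <= 14:25? ✗ → no.
load_test: end 12:45 > 12:40? ✓; start 12:15 <= 16:05? ✓; end 12:45 <= 14:25? ✓ → yes.
rehearsal: end 14:50 > 12:40? ✓; start 13:10 <= 16:05? ✓; end 14:50 <= 14:25? ✗ → no.
soundcheck: end 18:45 > 12:40? ✓; start 17:15 <= 16:05? ✗; end 18:45 <= 14:25? ✗ → no.
standup: end 22:20 > 12:40? ✓; start 21:25 <= 16:05? ✗; end 22:20 <= 14:25? ✗ → no.
sync_call: end 15:10 > 12:40? ✓; start 12:05 <= 16:05? ✓; end 15:10 <= 14:25? ✗ → no.
triage: end 14:25 > 12:40? ✓; start 13:00 <= 16:05? ✓; end 14:25 <= 14:25? ✓ → yes.
Result: load_test, triage.

load_test, triage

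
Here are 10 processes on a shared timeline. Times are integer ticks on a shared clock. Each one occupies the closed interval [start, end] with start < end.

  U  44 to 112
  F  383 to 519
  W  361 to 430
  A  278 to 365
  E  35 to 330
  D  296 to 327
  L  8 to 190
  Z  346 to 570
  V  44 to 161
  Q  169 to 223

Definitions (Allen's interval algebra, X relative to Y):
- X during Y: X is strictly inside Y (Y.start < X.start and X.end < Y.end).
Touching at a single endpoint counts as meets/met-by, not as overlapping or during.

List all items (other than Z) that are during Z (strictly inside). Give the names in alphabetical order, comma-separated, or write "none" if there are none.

F, W

Target Z = [346, 570].
A [278, 365] → overlaps → no.
D [296, 327] → before → no.
E [35, 330] → before → no.
F [383, 519] → during → yes.
L [8, 190] → before → no.
Q [169, 223] → before → no.
U [44, 112] → before → no.
V [44, 161] → before → no.
W [361, 430] → during → yes.
Result: F, W.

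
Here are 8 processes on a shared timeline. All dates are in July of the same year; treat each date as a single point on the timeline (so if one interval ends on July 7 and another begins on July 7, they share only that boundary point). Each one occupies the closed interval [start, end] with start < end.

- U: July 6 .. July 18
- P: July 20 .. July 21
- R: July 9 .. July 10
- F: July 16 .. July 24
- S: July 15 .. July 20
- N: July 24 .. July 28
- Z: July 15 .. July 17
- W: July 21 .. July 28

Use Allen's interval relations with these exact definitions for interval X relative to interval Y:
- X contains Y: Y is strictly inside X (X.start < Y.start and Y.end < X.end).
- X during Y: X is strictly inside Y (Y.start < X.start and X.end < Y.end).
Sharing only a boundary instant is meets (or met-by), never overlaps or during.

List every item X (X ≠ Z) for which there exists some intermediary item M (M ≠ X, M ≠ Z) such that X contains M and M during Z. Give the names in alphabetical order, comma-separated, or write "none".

Target Z = [July 15, July 17].
Intermediaries M with M during Z: none.
Union: none.

none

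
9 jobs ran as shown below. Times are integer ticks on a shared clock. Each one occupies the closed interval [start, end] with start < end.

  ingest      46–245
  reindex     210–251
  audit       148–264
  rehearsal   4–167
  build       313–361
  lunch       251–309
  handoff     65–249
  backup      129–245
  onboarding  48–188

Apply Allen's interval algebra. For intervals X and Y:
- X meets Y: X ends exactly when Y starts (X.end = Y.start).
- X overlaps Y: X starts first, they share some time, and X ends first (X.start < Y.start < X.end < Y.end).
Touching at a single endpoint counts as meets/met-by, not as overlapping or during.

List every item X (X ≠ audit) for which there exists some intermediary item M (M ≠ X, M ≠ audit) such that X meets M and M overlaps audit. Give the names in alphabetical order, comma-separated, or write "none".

Target audit = [148, 264].
Intermediaries M with M overlaps audit: backup, handoff, ingest, onboarding, rehearsal.
Via backup — items with X meets backup: none.
Via handoff — items with X meets handoff: none.
Via ingest — items with X meets ingest: none.
Via onboarding — items with X meets onboarding: none.
Via rehearsal — items with X meets rehearsal: none.
Union: none.

none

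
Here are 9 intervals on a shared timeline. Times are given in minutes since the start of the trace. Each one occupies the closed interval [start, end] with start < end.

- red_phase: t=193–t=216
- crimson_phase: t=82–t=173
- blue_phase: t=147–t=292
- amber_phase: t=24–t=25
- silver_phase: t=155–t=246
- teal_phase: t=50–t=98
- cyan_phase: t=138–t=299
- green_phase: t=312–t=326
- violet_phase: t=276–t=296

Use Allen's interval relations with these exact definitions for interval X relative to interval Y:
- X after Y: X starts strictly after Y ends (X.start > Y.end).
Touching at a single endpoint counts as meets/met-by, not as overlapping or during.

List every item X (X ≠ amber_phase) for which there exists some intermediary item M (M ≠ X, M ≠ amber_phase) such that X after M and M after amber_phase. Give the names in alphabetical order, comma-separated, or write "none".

blue_phase, cyan_phase, green_phase, red_phase, silver_phase, violet_phase

Target amber_phase = [t=24, t=25].
Intermediaries M with M after amber_phase: blue_phase, crimson_phase, cyan_phase, green_phase, red_phase, silver_phase, teal_phase, violet_phase.
Via blue_phase — items with X after blue_phase: green_phase.
Via crimson_phase — items with X after crimson_phase: green_phase, red_phase, violet_phase.
Via cyan_phase — items with X after cyan_phase: green_phase.
Via green_phase — items with X after green_phase: none.
Via red_phase — items with X after red_phase: green_phase, violet_phase.
Via silver_phase — items with X after silver_phase: green_phase, violet_phase.
Via teal_phase — items with X after teal_phase: blue_phase, cyan_phase, green_phase, red_phase, silver_phase, violet_phase.
Via violet_phase — items with X after violet_phase: green_phase.
Union: blue_phase, cyan_phase, green_phase, red_phase, silver_phase, violet_phase.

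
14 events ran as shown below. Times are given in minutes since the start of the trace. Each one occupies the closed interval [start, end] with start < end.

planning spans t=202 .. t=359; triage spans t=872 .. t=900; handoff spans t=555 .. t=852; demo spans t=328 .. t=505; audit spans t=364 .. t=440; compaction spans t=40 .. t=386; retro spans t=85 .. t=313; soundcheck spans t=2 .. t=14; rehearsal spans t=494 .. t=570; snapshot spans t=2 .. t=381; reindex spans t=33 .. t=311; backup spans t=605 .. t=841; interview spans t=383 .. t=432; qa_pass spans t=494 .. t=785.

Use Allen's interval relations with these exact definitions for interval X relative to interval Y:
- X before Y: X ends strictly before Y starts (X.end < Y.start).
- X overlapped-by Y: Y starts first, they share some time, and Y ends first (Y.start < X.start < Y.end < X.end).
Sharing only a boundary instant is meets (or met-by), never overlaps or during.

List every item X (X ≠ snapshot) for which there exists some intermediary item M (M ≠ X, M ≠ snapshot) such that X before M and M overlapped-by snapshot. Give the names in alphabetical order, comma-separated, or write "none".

planning, reindex, retro, soundcheck

Target snapshot = [t=2, t=381].
Intermediaries M with M overlapped-by snapshot: audit, compaction, demo.
Via audit — items with X before audit: planning, reindex, retro, soundcheck.
Via compaction — items with X before compaction: soundcheck.
Via demo — items with X before demo: reindex, retro, soundcheck.
Union: planning, reindex, retro, soundcheck.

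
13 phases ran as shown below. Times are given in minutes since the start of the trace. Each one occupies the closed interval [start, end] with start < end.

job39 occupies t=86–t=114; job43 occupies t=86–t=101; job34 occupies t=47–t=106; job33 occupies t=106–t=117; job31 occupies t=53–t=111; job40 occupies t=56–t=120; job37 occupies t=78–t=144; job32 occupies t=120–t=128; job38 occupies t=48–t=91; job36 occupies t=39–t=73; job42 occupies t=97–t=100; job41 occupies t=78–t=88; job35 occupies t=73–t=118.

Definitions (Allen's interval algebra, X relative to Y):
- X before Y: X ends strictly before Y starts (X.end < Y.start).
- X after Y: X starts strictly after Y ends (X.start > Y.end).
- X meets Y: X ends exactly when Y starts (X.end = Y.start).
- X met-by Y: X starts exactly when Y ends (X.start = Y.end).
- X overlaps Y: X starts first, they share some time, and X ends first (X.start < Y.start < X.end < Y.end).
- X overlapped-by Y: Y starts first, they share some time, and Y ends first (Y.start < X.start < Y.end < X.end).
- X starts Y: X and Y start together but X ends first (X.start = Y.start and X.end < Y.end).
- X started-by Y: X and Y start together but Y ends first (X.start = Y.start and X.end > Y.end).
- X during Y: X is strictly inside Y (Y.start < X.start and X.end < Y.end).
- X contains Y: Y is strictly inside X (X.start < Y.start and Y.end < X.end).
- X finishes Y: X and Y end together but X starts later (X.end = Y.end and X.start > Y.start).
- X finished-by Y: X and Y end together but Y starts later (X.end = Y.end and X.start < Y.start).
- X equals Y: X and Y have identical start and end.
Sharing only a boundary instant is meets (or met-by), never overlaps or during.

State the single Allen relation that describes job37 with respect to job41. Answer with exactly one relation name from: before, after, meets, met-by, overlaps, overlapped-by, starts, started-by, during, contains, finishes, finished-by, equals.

job37 = [t=78, t=144]; job41 = [t=78, t=88].
Compare endpoints: job37.start = job41.start, job37.start < job41.end, job37.end > job41.start, job37.end > job41.end.
That pattern is 'started-by'.

started-by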